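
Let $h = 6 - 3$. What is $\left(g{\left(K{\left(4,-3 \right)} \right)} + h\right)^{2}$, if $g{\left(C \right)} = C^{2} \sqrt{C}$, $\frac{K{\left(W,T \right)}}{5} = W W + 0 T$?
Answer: $3276800009 + 153600 \sqrt{5} \approx 3.2771 \cdot 10^{9}$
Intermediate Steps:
$K{\left(W,T \right)} = 5 W^{2}$ ($K{\left(W,T \right)} = 5 \left(W W + 0 T\right) = 5 \left(W^{2} + 0\right) = 5 W^{2}$)
$g{\left(C \right)} = C^{\frac{5}{2}}$
$h = 3$ ($h = 6 - 3 = 3$)
$\left(g{\left(K{\left(4,-3 \right)} \right)} + h\right)^{2} = \left(\left(5 \cdot 4^{2}\right)^{\frac{5}{2}} + 3\right)^{2} = \left(\left(5 \cdot 16\right)^{\frac{5}{2}} + 3\right)^{2} = \left(80^{\frac{5}{2}} + 3\right)^{2} = \left(25600 \sqrt{5} + 3\right)^{2} = \left(3 + 25600 \sqrt{5}\right)^{2}$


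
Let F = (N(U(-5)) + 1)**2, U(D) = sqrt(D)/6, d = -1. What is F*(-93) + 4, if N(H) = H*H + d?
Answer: 953/432 ≈ 2.2060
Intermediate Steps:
U(D) = sqrt(D)/6
N(H) = -1 + H**2 (N(H) = H*H - 1 = H**2 - 1 = -1 + H**2)
F = 25/1296 (F = ((-1 + (sqrt(-5)/6)**2) + 1)**2 = ((-1 + ((I*sqrt(5))/6)**2) + 1)**2 = ((-1 + (I*sqrt(5)/6)**2) + 1)**2 = ((-1 - 5/36) + 1)**2 = (-41/36 + 1)**2 = (-5/36)**2 = 25/1296 ≈ 0.019290)
F*(-93) + 4 = (25/1296)*(-93) + 4 = -775/432 + 4 = 953/432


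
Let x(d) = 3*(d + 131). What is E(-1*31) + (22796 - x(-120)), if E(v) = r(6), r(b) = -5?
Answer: 22758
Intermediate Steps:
E(v) = -5
x(d) = 393 + 3*d (x(d) = 3*(131 + d) = 393 + 3*d)
E(-1*31) + (22796 - x(-120)) = -5 + (22796 - (393 + 3*(-120))) = -5 + (22796 - (393 - 360)) = -5 + (22796 - 1*33) = -5 + (22796 - 33) = -5 + 22763 = 22758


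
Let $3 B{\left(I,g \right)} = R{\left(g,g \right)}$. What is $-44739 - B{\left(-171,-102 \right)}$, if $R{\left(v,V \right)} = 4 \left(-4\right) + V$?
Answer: $- \frac{134099}{3} \approx -44700.0$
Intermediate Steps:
$R{\left(v,V \right)} = -16 + V$
$B{\left(I,g \right)} = - \frac{16}{3} + \frac{g}{3}$ ($B{\left(I,g \right)} = \frac{-16 + g}{3} = - \frac{16}{3} + \frac{g}{3}$)
$-44739 - B{\left(-171,-102 \right)} = -44739 - \left(- \frac{16}{3} + \frac{1}{3} \left(-102\right)\right) = -44739 - \left(- \frac{16}{3} - 34\right) = -44739 - - \frac{118}{3} = -44739 + \frac{118}{3} = - \frac{134099}{3}$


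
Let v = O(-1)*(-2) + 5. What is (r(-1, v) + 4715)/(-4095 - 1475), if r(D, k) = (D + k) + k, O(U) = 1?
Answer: -472/557 ≈ -0.84740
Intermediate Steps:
v = 3 (v = 1*(-2) + 5 = -2 + 5 = 3)
r(D, k) = D + 2*k
(r(-1, v) + 4715)/(-4095 - 1475) = ((-1 + 2*3) + 4715)/(-4095 - 1475) = ((-1 + 6) + 4715)/(-5570) = (5 + 4715)*(-1/5570) = 4720*(-1/5570) = -472/557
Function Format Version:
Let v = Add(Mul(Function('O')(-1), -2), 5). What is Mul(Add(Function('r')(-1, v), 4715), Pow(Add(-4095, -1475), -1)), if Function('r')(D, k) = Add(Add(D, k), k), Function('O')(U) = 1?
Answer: Rational(-472, 557) ≈ -0.84740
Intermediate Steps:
v = 3 (v = Add(Mul(1, -2), 5) = Add(-2, 5) = 3)
Function('r')(D, k) = Add(D, Mul(2, k))
Mul(Add(Function('r')(-1, v), 4715), Pow(Add(-4095, -1475), -1)) = Mul(Add(Add(-1, Mul(2, 3)), 4715), Pow(Add(-4095, -1475), -1)) = Mul(Add(Add(-1, 6), 4715), Pow(-5570, -1)) = Mul(Add(5, 4715), Rational(-1, 5570)) = Mul(4720, Rational(-1, 5570)) = Rational(-472, 557)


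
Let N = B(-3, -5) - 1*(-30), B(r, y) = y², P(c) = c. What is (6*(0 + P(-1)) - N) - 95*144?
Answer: -13741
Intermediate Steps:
N = 55 (N = (-5)² - 1*(-30) = 25 + 30 = 55)
(6*(0 + P(-1)) - N) - 95*144 = (6*(0 - 1) - 1*55) - 95*144 = (6*(-1) - 55) - 13680 = (-6 - 55) - 13680 = -61 - 13680 = -13741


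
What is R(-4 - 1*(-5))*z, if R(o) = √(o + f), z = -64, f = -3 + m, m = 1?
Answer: -64*I ≈ -64.0*I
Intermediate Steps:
f = -2 (f = -3 + 1 = -2)
R(o) = √(-2 + o) (R(o) = √(o - 2) = √(-2 + o))
R(-4 - 1*(-5))*z = √(-2 + (-4 - 1*(-5)))*(-64) = √(-2 + (-4 + 5))*(-64) = √(-2 + 1)*(-64) = √(-1)*(-64) = I*(-64) = -64*I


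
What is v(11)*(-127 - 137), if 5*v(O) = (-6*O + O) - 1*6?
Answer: 16104/5 ≈ 3220.8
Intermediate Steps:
v(O) = -6/5 - O (v(O) = ((-6*O + O) - 1*6)/5 = (-5*O - 6)/5 = (-6 - 5*O)/5 = -6/5 - O)
v(11)*(-127 - 137) = (-6/5 - 1*11)*(-127 - 137) = (-6/5 - 11)*(-264) = -61/5*(-264) = 16104/5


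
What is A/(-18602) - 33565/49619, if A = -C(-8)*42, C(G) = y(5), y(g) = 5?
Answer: -306978070/461506319 ≈ -0.66516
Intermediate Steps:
C(G) = 5
A = -210 (A = -5*42 = -1*210 = -210)
A/(-18602) - 33565/49619 = -210/(-18602) - 33565/49619 = -210*(-1/18602) - 33565*1/49619 = 105/9301 - 33565/49619 = -306978070/461506319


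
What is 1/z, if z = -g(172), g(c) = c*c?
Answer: -1/29584 ≈ -3.3802e-5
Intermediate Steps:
g(c) = c**2
z = -29584 (z = -1*172**2 = -1*29584 = -29584)
1/z = 1/(-29584) = -1/29584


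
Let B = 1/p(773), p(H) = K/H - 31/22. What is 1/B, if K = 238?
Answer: -18727/17006 ≈ -1.1012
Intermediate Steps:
p(H) = -31/22 + 238/H (p(H) = 238/H - 31/22 = -31/22 + 238/H)
B = -17006/18727 (B = 1/(-31/22 + 238/773) = 1/(-18727/17006) = -17006/18727 ≈ -0.90810)
1/B = 1/(-17006/18727) = -18727/17006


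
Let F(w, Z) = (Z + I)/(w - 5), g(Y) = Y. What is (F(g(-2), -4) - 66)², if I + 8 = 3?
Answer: 205209/49 ≈ 4187.9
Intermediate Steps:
I = -5 (I = -8 + 3 = -5)
F(w, Z) = (-5 + Z)/(-5 + w) (F(w, Z) = (Z - 5)/(w - 5) = (-5 + Z)/(-5 + w))
(F(g(-2), -4) - 66)² = ((-5 - 4)/(-5 - 2) - 66)² = (-9/(-7) - 66)² = (-⅐*(-9) - 66)² = (9/7 - 66)² = (-453/7)² = 205209/49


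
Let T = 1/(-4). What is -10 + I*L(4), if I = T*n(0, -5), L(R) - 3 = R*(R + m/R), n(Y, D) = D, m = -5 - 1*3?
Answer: 15/4 ≈ 3.7500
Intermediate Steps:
m = -8 (m = -5 - 3 = -8)
T = -1/4 ≈ -0.25000
L(R) = 3 + R*(R - 8/R)
I = 5/4 (I = -1/4*(-5) = 5/4 ≈ 1.2500)
-10 + I*L(4) = -10 + 5*(-5 + 4**2)/4 = -10 + 5*(-5 + 16)/4 = -10 + (5/4)*11 = -10 + 55/4 = 15/4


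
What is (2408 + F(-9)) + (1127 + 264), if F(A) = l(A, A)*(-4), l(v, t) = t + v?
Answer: 3871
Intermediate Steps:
F(A) = -8*A (F(A) = (A + A)*(-4) = (2*A)*(-4) = -8*A)
(2408 + F(-9)) + (1127 + 264) = (2408 - 8*(-9)) + (1127 + 264) = (2408 + 72) + 1391 = 2480 + 1391 = 3871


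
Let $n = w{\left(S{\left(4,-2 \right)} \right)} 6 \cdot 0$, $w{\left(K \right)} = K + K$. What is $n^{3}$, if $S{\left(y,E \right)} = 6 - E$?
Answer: $0$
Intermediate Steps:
$w{\left(K \right)} = 2 K$
$n = 0$ ($n = 2 \left(6 - -2\right) 6 \cdot 0 = 2 \left(6 + 2\right) 6 \cdot 0 = 2 \cdot 8 \cdot 6 \cdot 0 = 16 \cdot 6 \cdot 0 = 96 \cdot 0 = 0$)
$n^{3} = 0^{3} = 0$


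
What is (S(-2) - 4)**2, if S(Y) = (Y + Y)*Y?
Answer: 16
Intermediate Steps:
S(Y) = 2*Y**2 (S(Y) = (2*Y)*Y = 2*Y**2)
(S(-2) - 4)**2 = (2*(-2)**2 - 4)**2 = (2*4 - 4)**2 = (8 - 4)**2 = 4**2 = 16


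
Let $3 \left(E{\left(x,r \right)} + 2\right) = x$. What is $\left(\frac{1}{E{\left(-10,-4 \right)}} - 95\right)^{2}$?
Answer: $\frac{2319529}{256} \approx 9060.7$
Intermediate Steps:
$E{\left(x,r \right)} = -2 + \frac{x}{3}$
$\left(\frac{1}{E{\left(-10,-4 \right)}} - 95\right)^{2} = \left(\frac{1}{-2 + \frac{1}{3} \left(-10\right)} - 95\right)^{2} = \left(\frac{1}{-2 - \frac{10}{3}} - 95\right)^{2} = \left(\frac{1}{- \frac{16}{3}} - 95\right)^{2} = \left(- \frac{3}{16} - 95\right)^{2} = \left(- \frac{1523}{16}\right)^{2} = \frac{2319529}{256}$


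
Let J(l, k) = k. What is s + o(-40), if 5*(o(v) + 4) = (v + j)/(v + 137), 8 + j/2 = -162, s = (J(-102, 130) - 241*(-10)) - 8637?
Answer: -591873/97 ≈ -6101.8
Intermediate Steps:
s = -6097 (s = (130 - 241*(-10)) - 8637 = (130 + 2410) - 8637 = 2540 - 8637 = -6097)
j = -340 (j = -16 + 2*(-162) = -16 - 324 = -340)
o(v) = -4 + (-340 + v)/(5*(137 + v)) (o(v) = -4 + ((v - 340)/(v + 137))/5 = -4 + ((-340 + v)/(137 + v))/5 = -4 + (-340 + v)/(5*(137 + v)))
s + o(-40) = -6097 + (-3080 - 19*(-40))/(5*(137 - 40)) = -6097 + (⅕)*(-3080 + 760)/97 = -6097 + (⅕)*(1/97)*(-2320) = -6097 - 464/97 = -591873/97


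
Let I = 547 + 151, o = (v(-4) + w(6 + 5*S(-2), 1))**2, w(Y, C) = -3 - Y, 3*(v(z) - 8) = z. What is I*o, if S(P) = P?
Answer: 369242/9 ≈ 41027.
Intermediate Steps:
v(z) = 8 + z/3
o = 529/9 (o = ((8 + (1/3)*(-4)) + (-3 - (6 + 5*(-2))))**2 = ((8 - 4/3) + (-3 - (6 - 10)))**2 = (20/3 + (-3 - 1*(-4)))**2 = (20/3 + (-3 + 4))**2 = (20/3 + 1)**2 = (23/3)**2 = 529/9 ≈ 58.778)
I = 698
I*o = 698*(529/9) = 369242/9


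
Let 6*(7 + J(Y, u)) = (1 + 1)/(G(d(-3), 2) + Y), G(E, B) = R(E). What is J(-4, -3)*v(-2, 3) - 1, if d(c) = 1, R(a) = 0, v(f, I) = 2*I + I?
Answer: -259/4 ≈ -64.750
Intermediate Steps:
v(f, I) = 3*I
G(E, B) = 0
J(Y, u) = -7 + 1/(3*Y) (J(Y, u) = -7 + ((1 + 1)/(0 + Y))/6 = -7 + (2/Y)/6 = -7 + 1/(3*Y))
J(-4, -3)*v(-2, 3) - 1 = (-7 + (⅓)/(-4))*(3*3) - 1 = (-7 + (⅓)*(-¼))*9 - 1 = (-7 - 1/12)*9 - 1 = -85/12*9 - 1 = -255/4 - 1 = -259/4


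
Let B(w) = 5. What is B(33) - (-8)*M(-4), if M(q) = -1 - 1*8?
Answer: -67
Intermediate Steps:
M(q) = -9 (M(q) = -1 - 8 = -9)
B(33) - (-8)*M(-4) = 5 - (-8)*(-9) = 5 - 1*72 = 5 - 72 = -67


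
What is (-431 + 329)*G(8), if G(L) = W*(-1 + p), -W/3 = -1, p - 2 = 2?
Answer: -918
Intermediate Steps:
p = 4 (p = 2 + 2 = 4)
W = 3 (W = -3*(-1) = 3)
G(L) = 9 (G(L) = 3*(-1 + 4) = 3*3 = 9)
(-431 + 329)*G(8) = (-431 + 329)*9 = -102*9 = -918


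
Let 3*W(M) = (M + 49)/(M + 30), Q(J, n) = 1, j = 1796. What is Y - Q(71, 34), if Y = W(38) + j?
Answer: 122089/68 ≈ 1795.4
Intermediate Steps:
W(M) = (49 + M)/(3*(30 + M)) (W(M) = ((M + 49)/(M + 30))/3 = ((49 + M)/(30 + M))/3 = (49 + M)/(3*(30 + M)))
Y = 122157/68 (Y = (49 + 38)/(3*(30 + 38)) + 1796 = (⅓)*87/68 + 1796 = (⅓)*(1/68)*87 + 1796 = 29/68 + 1796 = 122157/68 ≈ 1796.4)
Y - Q(71, 34) = 122157/68 - 1*1 = 122157/68 - 1 = 122089/68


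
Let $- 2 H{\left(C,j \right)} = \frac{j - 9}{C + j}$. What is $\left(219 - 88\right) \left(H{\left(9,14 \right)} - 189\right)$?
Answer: $- \frac{1139569}{46} \approx -24773.0$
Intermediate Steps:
$H{\left(C,j \right)} = - \frac{-9 + j}{2 \left(C + j\right)}$ ($H{\left(C,j \right)} = - \frac{\left(j - 9\right) \frac{1}{C + j}}{2} = - \frac{\left(-9 + j\right) \frac{1}{C + j}}{2} = - \frac{\frac{1}{C + j} \left(-9 + j\right)}{2} = - \frac{-9 + j}{2 \left(C + j\right)}$)
$\left(219 - 88\right) \left(H{\left(9,14 \right)} - 189\right) = \left(219 - 88\right) \left(\frac{9 - 14}{2 \left(9 + 14\right)} - 189\right) = 131 \left(\frac{9 - 14}{2 \cdot 23} - 189\right) = 131 \left(\frac{1}{2} \cdot \frac{1}{23} \left(-5\right) - 189\right) = 131 \left(- \frac{5}{46} - 189\right) = 131 \left(- \frac{8699}{46}\right) = - \frac{1139569}{46}$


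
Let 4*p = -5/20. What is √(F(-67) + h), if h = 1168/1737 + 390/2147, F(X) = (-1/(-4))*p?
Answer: 5*√3316935847879/9944904 ≈ 0.91567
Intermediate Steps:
p = -1/16 (p = (-5/20)/4 = (-5*1/20)/4 = (¼)*(-¼) = -1/16 ≈ -0.062500)
F(X) = -1/64 (F(X) = -1/(-4)*(-1/16) = -1*(-¼)*(-1/16) = (¼)*(-1/16) = -1/64)
h = 3185126/3729339 (h = 1168*(1/1737) + 390*(1/2147) = 1168/1737 + 390/2147 = 3185126/3729339 ≈ 0.85407)
√(F(-67) + h) = √(-1/64 + 3185126/3729339) = √(200118725/238677696) = 5*√3316935847879/9944904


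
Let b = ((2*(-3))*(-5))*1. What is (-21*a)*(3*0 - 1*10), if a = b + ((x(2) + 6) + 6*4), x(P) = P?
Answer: 13020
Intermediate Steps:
b = 30 (b = -6*(-5)*1 = 30*1 = 30)
a = 62 (a = 30 + ((2 + 6) + 6*4) = 30 + (8 + 24) = 30 + 32 = 62)
(-21*a)*(3*0 - 1*10) = (-21*62)*(3*0 - 1*10) = -1302*(0 - 10) = -1302*(-10) = 13020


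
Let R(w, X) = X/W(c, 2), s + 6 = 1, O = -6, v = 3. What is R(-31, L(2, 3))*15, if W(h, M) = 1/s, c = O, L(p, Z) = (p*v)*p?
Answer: -900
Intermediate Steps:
s = -5 (s = -6 + 1 = -5)
L(p, Z) = 3*p² (L(p, Z) = (p*3)*p = (3*p)*p = 3*p²)
c = -6
W(h, M) = -⅕ (W(h, M) = 1/(-5) = -⅕)
R(w, X) = -5*X (R(w, X) = X/(-⅕) = X*(-5) = -5*X)
R(-31, L(2, 3))*15 = -15*2²*15 = -15*4*15 = -5*12*15 = -60*15 = -900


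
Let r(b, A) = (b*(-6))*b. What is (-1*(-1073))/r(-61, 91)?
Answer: -1073/22326 ≈ -0.048061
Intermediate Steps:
r(b, A) = -6*b² (r(b, A) = (-6*b)*b = -6*b²)
(-1*(-1073))/r(-61, 91) = (-1*(-1073))/((-6*(-61)²)) = 1073/((-6*3721)) = 1073/(-22326) = 1073*(-1/22326) = -1073/22326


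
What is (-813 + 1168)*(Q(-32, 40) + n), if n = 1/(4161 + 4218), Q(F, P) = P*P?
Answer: 4759272355/8379 ≈ 5.6800e+5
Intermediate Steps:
Q(F, P) = P**2
n = 1/8379 ≈ 0.00011935
(-813 + 1168)*(Q(-32, 40) + n) = (-813 + 1168)*(40**2 + 1/8379) = 355*(1600 + 1/8379) = 355*(13406401/8379) = 4759272355/8379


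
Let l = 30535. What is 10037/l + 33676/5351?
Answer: 1082004647/163392785 ≈ 6.6221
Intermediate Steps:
10037/l + 33676/5351 = 10037/30535 + 33676/5351 = 1082004647/163392785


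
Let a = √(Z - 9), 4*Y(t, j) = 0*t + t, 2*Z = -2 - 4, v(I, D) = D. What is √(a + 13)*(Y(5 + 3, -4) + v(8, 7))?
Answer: 9*√(13 + 2*I*√3) ≈ 32.732 + 4.2862*I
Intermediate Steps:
Z = -3 (Z = (-2 - 4)/2 = (½)*(-6) = -3)
Y(t, j) = t/4 (Y(t, j) = (0*t + t)/4 = (0 + t)/4 = t/4)
a = 2*I*√3 (a = √(-3 - 9) = √(-12) = 2*I*√3 ≈ 3.4641*I)
√(a + 13)*(Y(5 + 3, -4) + v(8, 7)) = √(2*I*√3 + 13)*((5 + 3)/4 + 7) = √(13 + 2*I*√3)*((¼)*8 + 7) = √(13 + 2*I*√3)*(2 + 7) = √(13 + 2*I*√3)*9 = 9*√(13 + 2*I*√3)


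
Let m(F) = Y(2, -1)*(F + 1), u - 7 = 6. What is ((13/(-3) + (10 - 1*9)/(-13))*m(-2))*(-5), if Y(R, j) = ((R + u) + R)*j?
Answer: 14620/39 ≈ 374.87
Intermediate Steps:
u = 13 (u = 7 + 6 = 13)
Y(R, j) = j*(13 + 2*R) (Y(R, j) = ((R + 13) + R)*j = ((13 + R) + R)*j = (13 + 2*R)*j = j*(13 + 2*R))
m(F) = -17 - 17*F (m(F) = (-(13 + 2*2))*(F + 1) = (-(13 + 4))*(1 + F) = (-1*17)*(1 + F) = -17*(1 + F) = -17 - 17*F)
((13/(-3) + (10 - 1*9)/(-13))*m(-2))*(-5) = ((13/(-3) + (10 - 1*9)/(-13))*(-17 - 17*(-2)))*(-5) = ((13*(-⅓) + (10 - 9)*(-1/13))*(-17 + 34))*(-5) = ((-13/3 + 1*(-1/13))*17)*(-5) = ((-13/3 - 1/13)*17)*(-5) = -172/39*17*(-5) = -2924/39*(-5) = 14620/39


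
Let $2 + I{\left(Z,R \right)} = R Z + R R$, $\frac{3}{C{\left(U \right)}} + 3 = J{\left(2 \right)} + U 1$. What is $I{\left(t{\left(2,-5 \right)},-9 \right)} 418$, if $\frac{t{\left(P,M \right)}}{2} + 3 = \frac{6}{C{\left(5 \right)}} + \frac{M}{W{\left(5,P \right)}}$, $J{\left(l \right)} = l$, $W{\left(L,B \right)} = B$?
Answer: $14212$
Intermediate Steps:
$C{\left(U \right)} = \frac{3}{-1 + U}$ ($C{\left(U \right)} = \frac{3}{-3 + \left(2 + U 1\right)} = \frac{3}{-3 + \left(2 + U\right)} = \frac{3}{-1 + U}$)
$t{\left(P,M \right)} = 10 + \frac{2 M}{P}$ ($t{\left(P,M \right)} = -6 + 2 \left(\frac{6}{3 \frac{1}{-1 + 5}} + \frac{M}{P}\right) = -6 + 2 \left(\frac{6}{3 \cdot \frac{1}{4}} + \frac{M}{P}\right) = -6 + 2 \left(\frac{6}{\frac{3}{4}} + \frac{M}{P}\right) = -6 + 2 \left(6 \cdot \frac{4}{3} + \frac{M}{P}\right) = -6 + 2 \left(8 + \frac{M}{P}\right) = -6 + \left(16 + \frac{2 M}{P}\right) = 10 + \frac{2 M}{P}$)
$I{\left(Z,R \right)} = -2 + R^{2} + R Z$ ($I{\left(Z,R \right)} = -2 + \left(R Z + R R\right) = -2 + \left(R Z + R^{2}\right) = -2 + \left(R^{2} + R Z\right) = -2 + R^{2} + R Z$)
$I{\left(t{\left(2,-5 \right)},-9 \right)} 418 = \left(-2 + \left(-9\right)^{2} - 9 \left(10 + 2 \left(-5\right) \frac{1}{2}\right)\right) 418 = \left(-2 + 81 - 9 \left(10 + 2 \left(-5\right) \frac{1}{2}\right)\right) 418 = \left(-2 + 81 - 9 \left(10 - 5\right)\right) 418 = \left(-2 + 81 - 45\right) 418 = 34 \cdot 418 = 14212$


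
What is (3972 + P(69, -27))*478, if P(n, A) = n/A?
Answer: 17076550/9 ≈ 1.8974e+6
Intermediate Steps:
(3972 + P(69, -27))*478 = (3972 + 69/(-27))*478 = (3972 + 69*(-1/27))*478 = (3972 - 23/9)*478 = (35725/9)*478 = 17076550/9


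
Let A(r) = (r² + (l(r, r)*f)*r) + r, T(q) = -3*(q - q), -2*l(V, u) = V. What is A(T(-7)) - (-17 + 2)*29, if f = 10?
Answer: 435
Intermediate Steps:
l(V, u) = -V/2
T(q) = 0 (T(q) = -3*0 = 0)
A(r) = r - 4*r² (A(r) = (r² + (-r/2*10)*r) + r = (r² + (-5*r)*r) + r = (r² - 5*r²) + r = -4*r² + r = r - 4*r²)
A(T(-7)) - (-17 + 2)*29 = 0*(1 - 4*0) - (-17 + 2)*29 = 0*(1 + 0) - (-15)*29 = 0*1 - 1*(-435) = 0 + 435 = 435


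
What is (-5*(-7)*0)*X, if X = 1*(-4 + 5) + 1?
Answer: 0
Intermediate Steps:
X = 2 (X = 1*1 + 1 = 1 + 1 = 2)
(-5*(-7)*0)*X = (-5*(-7)*0)*2 = (35*0)*2 = 0*2 = 0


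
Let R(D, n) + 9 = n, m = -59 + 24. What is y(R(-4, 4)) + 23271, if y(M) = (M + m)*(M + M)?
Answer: 23671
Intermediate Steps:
m = -35
R(D, n) = -9 + n
y(M) = 2*M*(-35 + M) (y(M) = (M - 35)*(M + M) = (-35 + M)*(2*M) = 2*M*(-35 + M))
y(R(-4, 4)) + 23271 = 2*(-9 + 4)*(-35 + (-9 + 4)) + 23271 = 2*(-5)*(-35 - 5) + 23271 = 2*(-5)*(-40) + 23271 = 400 + 23271 = 23671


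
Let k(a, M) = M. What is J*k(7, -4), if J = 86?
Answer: -344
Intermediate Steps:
J*k(7, -4) = 86*(-4) = -344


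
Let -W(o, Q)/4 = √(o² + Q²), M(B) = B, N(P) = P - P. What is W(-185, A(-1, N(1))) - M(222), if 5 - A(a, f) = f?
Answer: -222 - 20*√1370 ≈ -962.27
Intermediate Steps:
N(P) = 0
A(a, f) = 5 - f
W(o, Q) = -4*√(Q² + o²) (W(o, Q) = -4*√(o² + Q²) = -4*√(Q² + o²))
W(-185, A(-1, N(1))) - M(222) = -4*√((5 - 1*0)² + (-185)²) - 1*222 = -4*√((5 + 0)² + 34225) - 222 = -4*√(5² + 34225) - 222 = -4*√(25 + 34225) - 222 = -20*√1370 - 222 = -222 - 20*√1370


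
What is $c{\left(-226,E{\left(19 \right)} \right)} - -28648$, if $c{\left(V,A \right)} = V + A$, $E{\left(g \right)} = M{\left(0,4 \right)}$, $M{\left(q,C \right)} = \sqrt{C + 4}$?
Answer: $28422 + 2 \sqrt{2} \approx 28425.0$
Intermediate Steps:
$M{\left(q,C \right)} = \sqrt{4 + C}$
$E{\left(g \right)} = 2 \sqrt{2}$ ($E{\left(g \right)} = \sqrt{4 + 4} = \sqrt{8} = 2 \sqrt{2}$)
$c{\left(V,A \right)} = A + V$
$c{\left(-226,E{\left(19 \right)} \right)} - -28648 = \left(2 \sqrt{2} - 226\right) - -28648 = \left(-226 + 2 \sqrt{2}\right) + 28648 = 28422 + 2 \sqrt{2}$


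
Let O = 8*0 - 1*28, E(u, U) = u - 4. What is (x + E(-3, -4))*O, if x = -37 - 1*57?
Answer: 2828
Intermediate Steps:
E(u, U) = -4 + u
O = -28 (O = 0 - 28 = -28)
x = -94 (x = -37 - 57 = -94)
(x + E(-3, -4))*O = (-94 + (-4 - 3))*(-28) = (-94 - 7)*(-28) = -101*(-28) = 2828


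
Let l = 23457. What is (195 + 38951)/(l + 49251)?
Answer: 19573/36354 ≈ 0.53840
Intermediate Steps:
(195 + 38951)/(l + 49251) = (195 + 38951)/(23457 + 49251) = 39146/72708 = 39146*(1/72708) = 19573/36354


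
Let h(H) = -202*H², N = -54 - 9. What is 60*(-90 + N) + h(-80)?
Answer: -1301980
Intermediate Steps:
N = -63
60*(-90 + N) + h(-80) = 60*(-90 - 63) - 202*(-80)² = 60*(-153) - 202*6400 = -9180 - 1292800 = -1301980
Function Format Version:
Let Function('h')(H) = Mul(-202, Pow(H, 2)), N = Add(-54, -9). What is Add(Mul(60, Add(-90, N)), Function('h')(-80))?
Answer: -1301980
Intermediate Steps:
N = -63
Add(Mul(60, Add(-90, N)), Function('h')(-80)) = Add(Mul(60, Add(-90, -63)), Mul(-202, Pow(-80, 2))) = Add(Mul(60, -153), Mul(-202, 6400)) = Add(-9180, -1292800) = -1301980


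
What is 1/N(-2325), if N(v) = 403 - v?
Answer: 1/2728 ≈ 0.00036657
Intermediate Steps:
1/N(-2325) = 1/(403 - 1*(-2325)) = 1/(403 + 2325) = 1/2728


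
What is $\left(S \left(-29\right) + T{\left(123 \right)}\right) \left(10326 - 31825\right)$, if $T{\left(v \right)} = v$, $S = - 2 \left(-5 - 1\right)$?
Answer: $4837275$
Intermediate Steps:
$S = 12$ ($S = \left(-2\right) \left(-6\right) = 12$)
$\left(S \left(-29\right) + T{\left(123 \right)}\right) \left(10326 - 31825\right) = \left(12 \left(-29\right) + 123\right) \left(10326 - 31825\right) = \left(-348 + 123\right) \left(-21499\right) = \left(-225\right) \left(-21499\right) = 4837275$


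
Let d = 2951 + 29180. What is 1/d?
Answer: 1/32131 ≈ 3.1123e-5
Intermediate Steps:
d = 32131
1/d = 1/32131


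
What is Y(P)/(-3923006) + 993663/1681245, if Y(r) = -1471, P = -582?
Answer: 433402113597/732837135830 ≈ 0.59140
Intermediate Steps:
Y(P)/(-3923006) + 993663/1681245 = -1471/(-3923006) + 993663/1681245 = -1471*(-1/3923006) + 993663*(1/1681245) = 1471/3923006 + 110407/186805 = 433402113597/732837135830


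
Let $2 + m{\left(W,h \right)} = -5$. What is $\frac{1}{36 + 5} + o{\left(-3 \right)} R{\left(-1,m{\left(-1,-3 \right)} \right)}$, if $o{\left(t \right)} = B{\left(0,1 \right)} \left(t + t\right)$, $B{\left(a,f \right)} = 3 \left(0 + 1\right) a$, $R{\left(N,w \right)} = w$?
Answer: $\frac{1}{41} \approx 0.02439$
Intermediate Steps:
$m{\left(W,h \right)} = -7$ ($m{\left(W,h \right)} = -2 - 5 = -7$)
$B{\left(a,f \right)} = 3 a$ ($B{\left(a,f \right)} = 3 \cdot 1 a = 3 a$)
$o{\left(t \right)} = 0$ ($o{\left(t \right)} = 3 \cdot 0 \left(t + t\right) = 0 \cdot 2 t = 0$)
$\frac{1}{36 + 5} + o{\left(-3 \right)} R{\left(-1,m{\left(-1,-3 \right)} \right)} = \frac{1}{36 + 5} + 0 \left(-7\right) = \frac{1}{41} + 0 = \frac{1}{41}$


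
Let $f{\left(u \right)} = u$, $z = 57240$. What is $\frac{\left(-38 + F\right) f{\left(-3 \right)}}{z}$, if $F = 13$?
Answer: $\frac{5}{3816} \approx 0.0013103$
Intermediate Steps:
$\frac{\left(-38 + F\right) f{\left(-3 \right)}}{z} = \frac{\left(-38 + 13\right) \left(-3\right)}{57240} = \left(-25\right) \left(-3\right) \frac{1}{57240} = 75 \cdot \frac{1}{57240} = \frac{5}{3816}$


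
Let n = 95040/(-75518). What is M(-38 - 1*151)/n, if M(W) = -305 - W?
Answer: 1095011/11880 ≈ 92.173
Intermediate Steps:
n = -47520/37759 (n = 95040*(-1/75518) = -47520/37759 ≈ -1.2585)
M(-38 - 1*151)/n = (-305 - (-38 - 1*151))/(-47520/37759) = (-305 - (-38 - 151))*(-37759/47520) = (-305 - 1*(-189))*(-37759/47520) = (-305 + 189)*(-37759/47520) = -116*(-37759/47520) = 1095011/11880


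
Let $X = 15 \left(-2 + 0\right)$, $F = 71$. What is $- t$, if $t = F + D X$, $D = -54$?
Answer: $-1691$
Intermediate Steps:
$X = -30$ ($X = 15 \left(-2\right) = -30$)
$t = 1691$ ($t = 71 - -1620 = 71 + 1620 = 1691$)
$- t = \left(-1\right) 1691 = -1691$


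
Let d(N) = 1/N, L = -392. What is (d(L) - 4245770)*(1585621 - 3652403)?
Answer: 1719915879412831/196 ≈ 8.7751e+12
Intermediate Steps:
(d(L) - 4245770)*(1585621 - 3652403) = (1/(-392) - 4245770)*(1585621 - 3652403) = (-1/392 - 4245770)*(-2066782) = -1664341841/392*(-2066782) = 1719915879412831/196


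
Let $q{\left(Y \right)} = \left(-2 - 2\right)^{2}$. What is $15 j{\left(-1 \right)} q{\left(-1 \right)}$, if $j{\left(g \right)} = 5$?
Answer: $1200$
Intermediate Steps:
$q{\left(Y \right)} = 16$ ($q{\left(Y \right)} = \left(-4\right)^{2} = 16$)
$15 j{\left(-1 \right)} q{\left(-1 \right)} = 15 \cdot 5 \cdot 16 = 75 \cdot 16 = 1200$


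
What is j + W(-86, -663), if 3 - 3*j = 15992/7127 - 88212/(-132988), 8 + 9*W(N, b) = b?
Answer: -158928379543/2132562321 ≈ -74.525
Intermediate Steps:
W(N, b) = -8/9 + b/9
j = 21996352/710854107 (j = 1 - (15992/7127 - 88212/(-132988))/3 = 1 - (15992*(1/7127) - 88212*(-1/132988))/3 = 1 - (15992/7127 + 22053/33247)/3 = 1 - ⅓*688857755/236951369 = 1 - 688857755/710854107 = 21996352/710854107 ≈ 0.030944)
j + W(-86, -663) = 21996352/710854107 + (-8/9 + (⅑)*(-663)) = 21996352/710854107 + (-8/9 - 221/3) = 21996352/710854107 - 671/9 = -158928379543/2132562321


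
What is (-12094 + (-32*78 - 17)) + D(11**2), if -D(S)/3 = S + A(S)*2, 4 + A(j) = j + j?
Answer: -16398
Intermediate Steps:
A(j) = -4 + 2*j (A(j) = -4 + (j + j) = -4 + 2*j)
D(S) = 24 - 15*S (D(S) = -3*(S + (-4 + 2*S)*2) = -3*(S + (-8 + 4*S)) = -3*(-8 + 5*S) = 24 - 15*S)
(-12094 + (-32*78 - 17)) + D(11**2) = (-12094 + (-32*78 - 17)) + (24 - 15*11**2) = (-12094 + (-2496 - 17)) + (24 - 15*121) = (-12094 - 2513) + (24 - 1815) = -14607 - 1791 = -16398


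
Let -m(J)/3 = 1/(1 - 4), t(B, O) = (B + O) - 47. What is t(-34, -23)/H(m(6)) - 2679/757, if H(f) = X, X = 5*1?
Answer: -92123/3785 ≈ -24.339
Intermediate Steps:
t(B, O) = -47 + B + O
m(J) = 1 (m(J) = -3/(1 - 4) = -3/(-3) = -3*(-1/3) = 1)
X = 5
H(f) = 5
t(-34, -23)/H(m(6)) - 2679/757 = (-47 - 34 - 23)/5 - 2679/757 = -104*1/5 - 2679*1/757 = -104/5 - 2679/757 = -92123/3785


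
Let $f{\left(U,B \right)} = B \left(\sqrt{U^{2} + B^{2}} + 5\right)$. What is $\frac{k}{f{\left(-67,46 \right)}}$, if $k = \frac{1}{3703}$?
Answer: $- \frac{1}{224164808} + \frac{\sqrt{6605}}{1120824040} \approx 6.8049 \cdot 10^{-8}$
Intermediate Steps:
$f{\left(U,B \right)} = B \left(5 + \sqrt{B^{2} + U^{2}}\right)$ ($f{\left(U,B \right)} = B \left(\sqrt{B^{2} + U^{2}} + 5\right) = B \left(5 + \sqrt{B^{2} + U^{2}}\right)$)
$k = \frac{1}{3703} \approx 0.00027005$
$\frac{k}{f{\left(-67,46 \right)}} = \frac{1}{3703 \cdot 46 \left(5 + \sqrt{46^{2} + \left(-67\right)^{2}}\right)} = \frac{1}{3703 \cdot 46 \left(5 + \sqrt{2116 + 4489}\right)} = \frac{1}{3703 \cdot 46 \left(5 + \sqrt{6605}\right)} = \frac{1}{3703 \left(230 + 46 \sqrt{6605}\right)}$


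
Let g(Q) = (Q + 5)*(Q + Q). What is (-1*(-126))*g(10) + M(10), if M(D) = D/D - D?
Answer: 37791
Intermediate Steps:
M(D) = 1 - D
g(Q) = 2*Q*(5 + Q) (g(Q) = (5 + Q)*(2*Q) = 2*Q*(5 + Q))
(-1*(-126))*g(10) + M(10) = (-1*(-126))*(2*10*(5 + 10)) + (1 - 1*10) = 126*(2*10*15) + (1 - 10) = 126*300 - 9 = 37800 - 9 = 37791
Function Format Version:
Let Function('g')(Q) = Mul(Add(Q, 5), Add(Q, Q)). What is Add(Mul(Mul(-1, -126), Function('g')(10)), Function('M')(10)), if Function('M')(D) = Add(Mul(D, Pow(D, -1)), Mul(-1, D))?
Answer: 37791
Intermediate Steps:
Function('M')(D) = Add(1, Mul(-1, D))
Function('g')(Q) = Mul(2, Q, Add(5, Q)) (Function('g')(Q) = Mul(Add(5, Q), Mul(2, Q)) = Mul(2, Q, Add(5, Q)))
Add(Mul(Mul(-1, -126), Function('g')(10)), Function('M')(10)) = Add(Mul(Mul(-1, -126), Mul(2, 10, Add(5, 10))), Add(1, Mul(-1, 10))) = Add(Mul(126, Mul(2, 10, 15)), Add(1, -10)) = Add(Mul(126, 300), -9) = Add(37800, -9) = 37791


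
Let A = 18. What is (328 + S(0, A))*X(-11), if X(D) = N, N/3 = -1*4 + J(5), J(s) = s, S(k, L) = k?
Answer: 984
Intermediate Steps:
N = 3 (N = 3*(-1*4 + 5) = 3*(-4 + 5) = 3*1 = 3)
X(D) = 3
(328 + S(0, A))*X(-11) = (328 + 0)*3 = 328*3 = 984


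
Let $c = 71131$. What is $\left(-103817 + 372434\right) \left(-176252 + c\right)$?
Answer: $-28237287657$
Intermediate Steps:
$\left(-103817 + 372434\right) \left(-176252 + c\right) = \left(-103817 + 372434\right) \left(-176252 + 71131\right) = 268617 \left(-105121\right) = -28237287657$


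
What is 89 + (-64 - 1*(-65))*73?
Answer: 162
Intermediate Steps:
89 + (-64 - 1*(-65))*73 = 89 + (-64 + 65)*73 = 89 + 1*73 = 89 + 73 = 162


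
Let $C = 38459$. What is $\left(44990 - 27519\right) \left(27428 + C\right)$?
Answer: $1151111777$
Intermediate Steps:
$\left(44990 - 27519\right) \left(27428 + C\right) = \left(44990 - 27519\right) \left(27428 + 38459\right) = 17471 \cdot 65887 = 1151111777$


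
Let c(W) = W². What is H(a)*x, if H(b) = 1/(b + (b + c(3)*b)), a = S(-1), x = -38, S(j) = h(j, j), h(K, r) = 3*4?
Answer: -19/66 ≈ -0.28788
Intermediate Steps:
h(K, r) = 12
S(j) = 12
a = 12
H(b) = 1/(11*b) (H(b) = 1/(b + (b + 3²*b)) = 1/(b + (b + 9*b)) = 1/(b + 10*b) = 1/(11*b))
H(a)*x = ((1/11)/12)*(-38) = ((1/11)*(1/12))*(-38) = (1/132)*(-38) = -19/66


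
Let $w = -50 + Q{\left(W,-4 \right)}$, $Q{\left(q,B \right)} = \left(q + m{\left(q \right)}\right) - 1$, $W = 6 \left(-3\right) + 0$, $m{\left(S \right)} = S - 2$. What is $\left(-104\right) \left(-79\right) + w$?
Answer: $8127$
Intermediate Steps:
$m{\left(S \right)} = -2 + S$
$W = -18$ ($W = -18 + 0 = -18$)
$Q{\left(q,B \right)} = -3 + 2 q$ ($Q{\left(q,B \right)} = \left(q + \left(-2 + q\right)\right) - 1 = \left(-2 + 2 q\right) - 1 = -3 + 2 q$)
$w = -89$ ($w = -50 + \left(-3 + 2 \left(-18\right)\right) = -50 - 39 = -89$)
$\left(-104\right) \left(-79\right) + w = \left(-104\right) \left(-79\right) - 89 = 8216 - 89 = 8127$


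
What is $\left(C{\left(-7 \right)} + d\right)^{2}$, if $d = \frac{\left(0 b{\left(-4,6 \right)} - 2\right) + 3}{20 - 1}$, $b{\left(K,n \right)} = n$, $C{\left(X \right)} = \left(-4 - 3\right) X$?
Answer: $\frac{868624}{361} \approx 2406.2$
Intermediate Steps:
$C{\left(X \right)} = - 7 X$
$d = \frac{1}{19}$ ($d = \frac{\left(0 \cdot 6 - 2\right) + 3}{20 - 1} = \frac{\left(0 - 2\right) + 3}{19} = \left(-2 + 3\right) \frac{1}{19} = 1 \cdot \frac{1}{19} = \frac{1}{19} \approx 0.052632$)
$\left(C{\left(-7 \right)} + d\right)^{2} = \left(\left(-7\right) \left(-7\right) + \frac{1}{19}\right)^{2} = \left(49 + \frac{1}{19}\right)^{2} = \left(\frac{932}{19}\right)^{2} = \frac{868624}{361}$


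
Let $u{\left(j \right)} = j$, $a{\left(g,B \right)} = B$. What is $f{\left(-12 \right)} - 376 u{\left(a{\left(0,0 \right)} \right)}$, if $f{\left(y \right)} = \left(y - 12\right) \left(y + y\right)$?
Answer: $576$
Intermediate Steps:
$f{\left(y \right)} = 2 y \left(-12 + y\right)$ ($f{\left(y \right)} = \left(-12 + y\right) 2 y = 2 y \left(-12 + y\right)$)
$f{\left(-12 \right)} - 376 u{\left(a{\left(0,0 \right)} \right)} = 2 \left(-12\right) \left(-12 - 12\right) - 0 = 2 \left(-12\right) \left(-24\right) + 0 = 576 + 0 = 576$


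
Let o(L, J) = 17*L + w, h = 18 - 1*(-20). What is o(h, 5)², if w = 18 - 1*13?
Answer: 423801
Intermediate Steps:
w = 5 (w = 18 - 13 = 5)
h = 38 (h = 18 + 20 = 38)
o(L, J) = 5 + 17*L (o(L, J) = 17*L + 5 = 5 + 17*L)
o(h, 5)² = (5 + 17*38)² = (5 + 646)² = 651² = 423801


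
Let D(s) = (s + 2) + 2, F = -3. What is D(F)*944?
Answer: 944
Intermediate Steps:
D(s) = 4 + s (D(s) = (2 + s) + 2 = 4 + s)
D(F)*944 = (4 - 3)*944 = 1*944 = 944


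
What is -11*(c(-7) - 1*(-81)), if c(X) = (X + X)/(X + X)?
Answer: -902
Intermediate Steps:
c(X) = 1 (c(X) = (2*X)/((2*X)) = (2*X)*(1/(2*X)) = 1)
-11*(c(-7) - 1*(-81)) = -11*(1 - 1*(-81)) = -11*(1 + 81) = -11*82 = -902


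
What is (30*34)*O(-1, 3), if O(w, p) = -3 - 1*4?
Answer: -7140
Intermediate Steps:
O(w, p) = -7 (O(w, p) = -3 - 4 = -7)
(30*34)*O(-1, 3) = (30*34)*(-7) = 1020*(-7) = -7140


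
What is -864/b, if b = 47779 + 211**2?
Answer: -216/23075 ≈ -0.0093608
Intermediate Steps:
b = 92300 (b = 47779 + 44521 = 92300)
-864/b = -864/92300 = -864*1/92300 = -216/23075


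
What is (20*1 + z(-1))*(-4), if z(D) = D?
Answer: -76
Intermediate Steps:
(20*1 + z(-1))*(-4) = (20*1 - 1)*(-4) = (20 - 1)*(-4) = 19*(-4) = -76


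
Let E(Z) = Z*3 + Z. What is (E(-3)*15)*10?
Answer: -1800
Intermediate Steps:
E(Z) = 4*Z (E(Z) = 3*Z + Z = 4*Z)
(E(-3)*15)*10 = ((4*(-3))*15)*10 = -12*15*10 = -180*10 = -1800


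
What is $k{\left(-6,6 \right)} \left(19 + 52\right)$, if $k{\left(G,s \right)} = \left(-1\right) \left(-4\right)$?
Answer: $284$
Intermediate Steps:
$k{\left(G,s \right)} = 4$
$k{\left(-6,6 \right)} \left(19 + 52\right) = 4 \left(19 + 52\right) = 4 \cdot 71 = 284$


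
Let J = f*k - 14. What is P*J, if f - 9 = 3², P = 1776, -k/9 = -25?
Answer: 7167936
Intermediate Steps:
k = 225 (k = -9*(-25) = 225)
f = 18 (f = 9 + 3² = 9 + 9 = 18)
J = 4036 (J = 18*225 - 14 = 4050 - 14 = 4036)
P*J = 1776*4036 = 7167936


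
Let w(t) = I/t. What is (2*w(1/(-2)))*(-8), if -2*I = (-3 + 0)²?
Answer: -144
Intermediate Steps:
I = -9/2 (I = -(-3 + 0)²/2 = -½*(-3)² = -½*9 = -9/2 ≈ -4.5000)
w(t) = -9/(2*t)
(2*w(1/(-2)))*(-8) = (2*(-9/(2*(1/(-2)))))*(-8) = (2*(-9/(2*(-½))))*(-8) = (2*(-9/2*(-2)))*(-8) = (2*9)*(-8) = 18*(-8) = -144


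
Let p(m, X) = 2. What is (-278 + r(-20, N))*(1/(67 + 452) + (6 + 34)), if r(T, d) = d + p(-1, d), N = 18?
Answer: -1785446/173 ≈ -10321.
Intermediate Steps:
r(T, d) = 2 + d (r(T, d) = d + 2 = 2 + d)
(-278 + r(-20, N))*(1/(67 + 452) + (6 + 34)) = (-278 + (2 + 18))*(1/(67 + 452) + (6 + 34)) = (-278 + 20)*(1/519 + 40) = -258*(1/519 + 40) = -258*20761/519 = -1785446/173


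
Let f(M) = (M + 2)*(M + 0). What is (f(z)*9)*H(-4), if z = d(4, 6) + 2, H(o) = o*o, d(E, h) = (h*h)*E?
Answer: 3111552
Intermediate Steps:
d(E, h) = E*h² (d(E, h) = h²*E = E*h²)
H(o) = o²
z = 146 (z = 4*6² + 2 = 4*36 + 2 = 144 + 2 = 146)
f(M) = M*(2 + M) (f(M) = (2 + M)*M = M*(2 + M))
(f(z)*9)*H(-4) = ((146*(2 + 146))*9)*(-4)² = ((146*148)*9)*16 = (21608*9)*16 = 194472*16 = 3111552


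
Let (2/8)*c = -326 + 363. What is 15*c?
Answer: 2220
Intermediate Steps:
c = 148 (c = 4*(-326 + 363) = 4*37 = 148)
15*c = 15*148 = 2220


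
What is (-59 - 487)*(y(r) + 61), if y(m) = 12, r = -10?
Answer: -39858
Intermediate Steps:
(-59 - 487)*(y(r) + 61) = (-59 - 487)*(12 + 61) = -546*73 = -39858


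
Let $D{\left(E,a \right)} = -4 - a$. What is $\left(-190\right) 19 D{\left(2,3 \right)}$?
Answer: $25270$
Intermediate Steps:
$\left(-190\right) 19 D{\left(2,3 \right)} = \left(-190\right) 19 \left(-4 - 3\right) = - 3610 \left(-4 - 3\right) = \left(-3610\right) \left(-7\right) = 25270$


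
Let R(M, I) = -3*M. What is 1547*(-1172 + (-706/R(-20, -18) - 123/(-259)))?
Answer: -2031913117/1110 ≈ -1.8306e+6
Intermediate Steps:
1547*(-1172 + (-706/R(-20, -18) - 123/(-259))) = 1547*(-1172 + (-706/((-3*(-20))) - 123/(-259))) = 1547*(-1172 + (-706/60 - 123*(-1/259))) = 1547*(-1172 + (-706*1/60 + 123/259)) = 1547*(-1172 + (-353/30 + 123/259)) = 1547*(-1172 - 87737/7770) = 1547*(-9194177/7770) = -2031913117/1110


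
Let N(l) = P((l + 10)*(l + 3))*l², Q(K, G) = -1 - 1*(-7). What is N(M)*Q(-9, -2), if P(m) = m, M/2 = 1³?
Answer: 1440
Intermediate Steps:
Q(K, G) = 6 (Q(K, G) = -1 + 7 = 6)
M = 2 (M = 2*1³ = 2*1 = 2)
N(l) = l²*(3 + l)*(10 + l) (N(l) = ((l + 10)*(l + 3))*l² = ((10 + l)*(3 + l))*l² = ((3 + l)*(10 + l))*l² = l²*(3 + l)*(10 + l))
N(M)*Q(-9, -2) = (2²*(30 + 2² + 13*2))*6 = (4*(30 + 4 + 26))*6 = (4*60)*6 = 240*6 = 1440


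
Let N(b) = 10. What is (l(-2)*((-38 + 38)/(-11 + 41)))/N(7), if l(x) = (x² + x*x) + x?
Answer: 0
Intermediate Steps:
l(x) = x + 2*x² (l(x) = (x² + x²) + x = 2*x² + x = x + 2*x²)
(l(-2)*((-38 + 38)/(-11 + 41)))/N(7) = ((-2*(1 + 2*(-2)))*((-38 + 38)/(-11 + 41)))/10 = ((-2*(1 - 4))*(0/30))*(⅒) = ((-2*(-3))*(0*(1/30)))*(⅒) = (6*0)*(⅒) = 0*(⅒) = 0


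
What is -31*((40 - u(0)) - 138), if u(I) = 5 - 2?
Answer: 3131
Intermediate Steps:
u(I) = 3
-31*((40 - u(0)) - 138) = -31*((40 - 1*3) - 138) = -31*((40 - 3) - 138) = -31*(37 - 138) = -31*(-101) = 3131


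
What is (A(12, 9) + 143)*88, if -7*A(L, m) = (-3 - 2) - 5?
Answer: 88968/7 ≈ 12710.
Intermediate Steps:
A(L, m) = 10/7 (A(L, m) = -((-3 - 2) - 5)/7 = -(-5 - 5)/7 = -1/7*(-10) = 10/7)
(A(12, 9) + 143)*88 = (10/7 + 143)*88 = (1011/7)*88 = 88968/7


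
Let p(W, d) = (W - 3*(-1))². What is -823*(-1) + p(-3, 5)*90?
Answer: 823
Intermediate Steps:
p(W, d) = (3 + W)² (p(W, d) = (W + 3)² = (3 + W)²)
-823*(-1) + p(-3, 5)*90 = -823*(-1) + (3 - 3)²*90 = 823 + 0²*90 = 823 + 0*90 = 823 + 0 = 823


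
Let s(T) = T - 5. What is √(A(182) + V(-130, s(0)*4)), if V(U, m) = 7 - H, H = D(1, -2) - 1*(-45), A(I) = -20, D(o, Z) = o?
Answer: I*√59 ≈ 7.6811*I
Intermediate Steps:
s(T) = -5 + T
H = 46 (H = 1 - 1*(-45) = 1 + 45 = 46)
V(U, m) = -39 (V(U, m) = 7 - 1*46 = 7 - 46 = -39)
√(A(182) + V(-130, s(0)*4)) = √(-20 - 39) = √(-59) = I*√59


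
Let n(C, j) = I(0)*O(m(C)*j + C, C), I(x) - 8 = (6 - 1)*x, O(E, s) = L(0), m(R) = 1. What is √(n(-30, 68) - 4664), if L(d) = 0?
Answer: 2*I*√1166 ≈ 68.293*I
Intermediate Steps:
O(E, s) = 0
I(x) = 8 + 5*x (I(x) = 8 + (6 - 1)*x = 8 + 5*x)
n(C, j) = 0 (n(C, j) = (8 + 5*0)*0 = (8 + 0)*0 = 8*0 = 0)
√(n(-30, 68) - 4664) = √(0 - 4664) = √(-4664) = 2*I*√1166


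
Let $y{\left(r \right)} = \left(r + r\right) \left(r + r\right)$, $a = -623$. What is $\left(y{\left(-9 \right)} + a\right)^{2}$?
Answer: $89401$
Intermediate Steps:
$y{\left(r \right)} = 4 r^{2}$ ($y{\left(r \right)} = 2 r 2 r = 4 r^{2}$)
$\left(y{\left(-9 \right)} + a\right)^{2} = \left(4 \left(-9\right)^{2} - 623\right)^{2} = \left(4 \cdot 81 - 623\right)^{2} = \left(324 - 623\right)^{2} = \left(-299\right)^{2} = 89401$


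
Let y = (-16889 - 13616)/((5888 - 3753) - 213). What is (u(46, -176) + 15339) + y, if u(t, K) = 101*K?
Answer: -4714419/1922 ≈ -2452.9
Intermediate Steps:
y = -30505/1922 (y = -30505/(2135 - 213) = -30505/1922 ≈ -15.871)
(u(46, -176) + 15339) + y = (101*(-176) + 15339) - 30505/1922 = (-17776 + 15339) - 30505/1922 = -2437 - 30505/1922 = -4714419/1922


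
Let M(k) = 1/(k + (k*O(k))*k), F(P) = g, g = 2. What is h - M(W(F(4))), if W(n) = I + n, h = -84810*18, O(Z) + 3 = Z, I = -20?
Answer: -10414328759/6822 ≈ -1.5266e+6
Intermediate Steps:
O(Z) = -3 + Z
F(P) = 2
h = -1526580
W(n) = -20 + n
M(k) = 1/(k + k²*(-3 + k)) (M(k) = 1/(k + (k*(-3 + k))*k) = 1/(k + k²*(-3 + k)))
h - M(W(F(4))) = -1526580 - 1/((-20 + 2)*(1 + (-20 + 2)*(-3 + (-20 + 2)))) = -1526580 - 1/((-18)*(1 - 18*(-3 - 18))) = -1526580 - (-1)/(18*(1 - 18*(-21))) = -1526580 - (-1)/(18*(1 + 378)) = -1526580 - (-1)/(18*379) = -1526580 - 1*(-1/6822) = -1526580 + 1/6822 = -10414328759/6822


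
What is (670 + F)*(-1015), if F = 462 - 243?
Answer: -902335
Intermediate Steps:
F = 219
(670 + F)*(-1015) = (670 + 219)*(-1015) = 889*(-1015) = -902335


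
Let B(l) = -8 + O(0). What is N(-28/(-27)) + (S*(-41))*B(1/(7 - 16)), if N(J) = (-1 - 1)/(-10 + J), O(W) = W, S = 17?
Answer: 674723/121 ≈ 5576.2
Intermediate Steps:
N(J) = -2/(-10 + J)
B(l) = -8 (B(l) = -8 + 0 = -8)
N(-28/(-27)) + (S*(-41))*B(1/(7 - 16)) = -2/(-10 - 28/(-27)) + (17*(-41))*(-8) = -2/(-10 - 28*(-1/27)) - 697*(-8) = -2/(-10 + 28/27) + 5576 = -2/(-242/27) + 5576 = -2*(-27/242) + 5576 = 27/121 + 5576 = 674723/121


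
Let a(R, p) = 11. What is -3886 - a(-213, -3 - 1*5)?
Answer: -3897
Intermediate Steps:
-3886 - a(-213, -3 - 1*5) = -3886 - 1*11 = -3886 - 11 = -3897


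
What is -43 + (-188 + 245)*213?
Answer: 12098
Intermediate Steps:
-43 + (-188 + 245)*213 = -43 + 57*213 = -43 + 12141 = 12098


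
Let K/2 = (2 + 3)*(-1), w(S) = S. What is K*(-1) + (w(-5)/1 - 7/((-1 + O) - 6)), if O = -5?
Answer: 67/12 ≈ 5.5833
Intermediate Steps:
K = -10 (K = 2*((2 + 3)*(-1)) = 2*(5*(-1)) = 2*(-5) = -10)
K*(-1) + (w(-5)/1 - 7/((-1 + O) - 6)) = -10*(-1) + (-5/1 - 7/((-1 - 5) - 6)) = 10 + (-5*1 - 7/(-6 - 6)) = 10 + (-5 - 7/(-12)) = 10 + (-5 - 7*(-1/12)) = 10 + (-5 + 7/12) = 10 - 53/12 = 67/12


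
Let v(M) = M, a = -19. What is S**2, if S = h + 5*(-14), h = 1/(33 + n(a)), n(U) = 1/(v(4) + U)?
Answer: 1194739225/244036 ≈ 4895.8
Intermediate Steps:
n(U) = 1/(4 + U)
h = 15/494 (h = 1/(33 + 1/(4 - 19)) = 1/(33 + 1/(-15)) = 1/(33 - 1/15) = 1/(494/15) = 15/494 ≈ 0.030364)
S = -34565/494 (S = 15/494 + 5*(-14) = 15/494 - 70 = -34565/494 ≈ -69.970)
S**2 = (-34565/494)**2 = 1194739225/244036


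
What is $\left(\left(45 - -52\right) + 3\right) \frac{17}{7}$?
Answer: $\frac{1700}{7} \approx 242.86$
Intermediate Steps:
$\left(\left(45 - -52\right) + 3\right) \frac{17}{7} = \left(\left(45 + 52\right) + 3\right) 17 \cdot \frac{1}{7} = \left(97 + 3\right) \frac{17}{7} = 100 \cdot \frac{17}{7} = \frac{1700}{7}$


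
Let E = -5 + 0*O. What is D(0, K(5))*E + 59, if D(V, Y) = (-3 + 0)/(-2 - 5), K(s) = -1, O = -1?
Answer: 398/7 ≈ 56.857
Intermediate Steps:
E = -5 (E = -5 + 0*(-1) = -5 + 0 = -5)
D(V, Y) = 3/7 (D(V, Y) = -3/(-7) = -3*(-⅐) = 3/7)
D(0, K(5))*E + 59 = (3/7)*(-5) + 59 = -15/7 + 59 = 398/7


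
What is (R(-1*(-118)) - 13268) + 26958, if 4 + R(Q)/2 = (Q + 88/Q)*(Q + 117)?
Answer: 4100058/59 ≈ 69493.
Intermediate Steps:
R(Q) = -8 + 2*(117 + Q)*(Q + 88/Q) (R(Q) = -8 + 2*((Q + 88/Q)*(Q + 117)) = -8 + 2*((Q + 88/Q)*(117 + Q)) = -8 + 2*((117 + Q)*(Q + 88/Q)) = -8 + 2*(117 + Q)*(Q + 88/Q))
(R(-1*(-118)) - 13268) + 26958 = ((168 + 2*(-1*(-118))² + 234*(-1*(-118)) + 20592/((-1*(-118)))) - 13268) + 26958 = ((168 + 2*118² + 234*118 + 20592/118) - 13268) + 26958 = ((168 + 2*13924 + 27612 + 20592*(1/118)) - 13268) + 26958 = ((168 + 27848 + 27612 + 10296/59) - 13268) + 26958 = (3292348/59 - 13268) + 26958 = 2509536/59 + 26958 = 4100058/59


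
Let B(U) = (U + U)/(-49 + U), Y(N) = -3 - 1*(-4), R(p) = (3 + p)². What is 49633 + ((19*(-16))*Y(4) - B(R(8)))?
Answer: 1775723/36 ≈ 49326.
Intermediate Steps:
Y(N) = 1 (Y(N) = -3 + 4 = 1)
B(U) = 2*U/(-49 + U) (B(U) = (2*U)/(-49 + U) = 2*U/(-49 + U))
49633 + ((19*(-16))*Y(4) - B(R(8))) = 49633 + ((19*(-16))*1 - 2*(3 + 8)²/(-49 + (3 + 8)²)) = 49633 + (-304*1 - 2*11²/(-49 + 11²)) = 49633 + (-304 - 2*121/(-49 + 121)) = 49633 + (-304 - 2*121/72) = 49633 + (-304 - 1*121/36) = 49633 + (-304 - 121/36) = 49633 - 11065/36 = 1775723/36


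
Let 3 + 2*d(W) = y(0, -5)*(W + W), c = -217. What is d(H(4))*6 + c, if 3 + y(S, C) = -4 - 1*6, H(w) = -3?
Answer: 8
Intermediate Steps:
y(S, C) = -13 (y(S, C) = -3 + (-4 - 1*6) = -3 + (-4 - 6) = -3 - 10 = -13)
d(W) = -3/2 - 13*W (d(W) = -3/2 + (-13*(W + W))/2 = -3/2 + (-26*W)/2 = -3/2 - 13*W)
d(H(4))*6 + c = (-3/2 - 13*(-3))*6 - 217 = (-3/2 + 39)*6 - 217 = (75/2)*6 - 217 = 225 - 217 = 8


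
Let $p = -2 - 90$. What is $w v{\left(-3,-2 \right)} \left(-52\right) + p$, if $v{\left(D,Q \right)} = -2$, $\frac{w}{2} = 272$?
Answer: $56484$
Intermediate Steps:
$w = 544$ ($w = 2 \cdot 272 = 544$)
$p = -92$ ($p = -2 - 90 = -92$)
$w v{\left(-3,-2 \right)} \left(-52\right) + p = 544 \left(\left(-2\right) \left(-52\right)\right) - 92 = 544 \cdot 104 - 92 = 56576 - 92 = 56484$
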